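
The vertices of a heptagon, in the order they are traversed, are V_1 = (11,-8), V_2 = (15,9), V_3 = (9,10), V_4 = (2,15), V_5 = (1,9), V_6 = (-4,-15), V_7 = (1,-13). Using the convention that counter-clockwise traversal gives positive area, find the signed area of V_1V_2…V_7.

314.5

Cross-terms: 219, 69, 115, 3, 21, 67, 135  ⇒  Σ = 629
Signed area = Σ/2 = 314.5 (positive ⇒ counter-clockwise traversal).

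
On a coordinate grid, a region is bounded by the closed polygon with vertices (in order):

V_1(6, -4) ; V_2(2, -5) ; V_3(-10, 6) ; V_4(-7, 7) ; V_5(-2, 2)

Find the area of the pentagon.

V_1→V_2: (6)(-5) − (2)(-4) = -22
V_2→V_3: (2)(6) − (-10)(-5) = -38
V_3→V_4: (-10)(7) − (-7)(6) = -28
V_4→V_5: (-7)(2) − (-2)(7) = 0
V_5→V_1: (-2)(-4) − (6)(2) = -4
Σ = -92
Area = |Σ|/2 = 46.

46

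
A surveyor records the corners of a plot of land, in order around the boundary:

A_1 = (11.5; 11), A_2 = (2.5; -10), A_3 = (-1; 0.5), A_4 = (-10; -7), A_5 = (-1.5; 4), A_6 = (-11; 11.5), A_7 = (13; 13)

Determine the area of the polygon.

231

A_1→A_2: (11.5)(-10) − (2.5)(11) = -142.5
A_2→A_3: (2.5)(0.5) − (-1)(-10) = -8.75
A_3→A_4: (-1)(-7) − (-10)(0.5) = 12
A_4→A_5: (-10)(4) − (-1.5)(-7) = -50.5
A_5→A_6: (-1.5)(11.5) − (-11)(4) = 26.75
A_6→A_7: (-11)(13) − (13)(11.5) = -292.5
A_7→A_1: (13)(11) − (11.5)(13) = -6.5
Σ = -462
Area = |Σ|/2 = 231.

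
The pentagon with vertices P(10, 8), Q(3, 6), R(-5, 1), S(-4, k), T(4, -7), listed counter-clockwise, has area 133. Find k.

Write out the shoelace sum; only the two edges meeting at S involve k:
2·Area = [((-5)·k − (-4)·1) + ((-4)·(-7) − 4·k)] + 171
       = -9·k + 203 = 266
⇒ k = -7.

-7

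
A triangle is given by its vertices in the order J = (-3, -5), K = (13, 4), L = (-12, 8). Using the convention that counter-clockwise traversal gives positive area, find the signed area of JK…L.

144.5

J→K: (-3)(4) − (13)(-5) = 53
K→L: (13)(8) − (-12)(4) = 152
L→J: (-12)(-5) − (-3)(8) = 84
Σ = 289
Signed area = Σ/2 = 144.5 (positive ⇒ counter-clockwise traversal).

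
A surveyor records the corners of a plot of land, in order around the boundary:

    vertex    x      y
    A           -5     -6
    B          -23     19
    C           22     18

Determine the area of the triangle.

553.5

Σ = (-233) + (-832) + (-42) = -1107
Area = |Σ|/2 = 553.5.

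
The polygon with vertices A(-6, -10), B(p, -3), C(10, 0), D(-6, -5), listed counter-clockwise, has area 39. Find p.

5

The doubled signed area Σ (x_i y_{i+1} − x_{i+1} y_i) is linear in p.
With p=0 it equals 28; the coefficient of p is 10 (from the two edges through B).
So 10·p + 28 = 2·39 = 78 ⇒ p = 5.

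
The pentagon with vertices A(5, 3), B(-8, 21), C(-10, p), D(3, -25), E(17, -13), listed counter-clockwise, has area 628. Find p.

-15

The doubled signed area Σ (x_i y_{i+1} − x_{i+1} y_i) is linear in p.
With p=0 it equals 1091; the coefficient of p is -11 (from the two edges through C).
So -11·p + 1091 = 2·628 = 1256 ⇒ p = -15.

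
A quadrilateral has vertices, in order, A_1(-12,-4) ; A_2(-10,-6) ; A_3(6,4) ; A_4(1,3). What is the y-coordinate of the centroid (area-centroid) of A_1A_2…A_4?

Apply Gauss's area formula. First the cross-terms c_i = x_i·y_{i+1} − x_{i+1}·y_i:
  32, -4, 14, 32  ⇒  2A = 74, A = 37.
Then Σ (y_i + y_{i+1})·c_i = -246, so ȳ = -246 / (6·37) = -41/37.

-41/37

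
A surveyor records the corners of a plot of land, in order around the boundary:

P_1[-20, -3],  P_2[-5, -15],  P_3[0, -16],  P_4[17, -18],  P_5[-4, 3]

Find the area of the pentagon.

Apply the shoelace formula: 2A = Σ (x_i·y_{i+1} − x_{i+1}·y_i), indices taken mod 5.
Σ = (285) + (80) + (272) + (-21) + (72) = 688
Area = |Σ|/2 = 344.

344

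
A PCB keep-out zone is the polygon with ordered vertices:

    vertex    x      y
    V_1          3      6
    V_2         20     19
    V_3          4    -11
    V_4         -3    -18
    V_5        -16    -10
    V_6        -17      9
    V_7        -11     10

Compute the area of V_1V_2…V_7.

601.5

Σ = (-63) + (-296) + (-105) + (-258) + (-314) + (-71) + (-96) = -1203
Area = |Σ|/2 = 601.5.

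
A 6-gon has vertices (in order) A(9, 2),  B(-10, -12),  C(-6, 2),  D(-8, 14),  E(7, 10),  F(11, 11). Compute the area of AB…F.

268

Apply the surveyor's formula: 2A = Σ (x_i·y_{i+1} − x_{i+1}·y_i), indices taken mod 6.
Σ = (-88) + (-92) + (-68) + (-178) + (-33) + (-77) = -536
Area = |Σ|/2 = 268.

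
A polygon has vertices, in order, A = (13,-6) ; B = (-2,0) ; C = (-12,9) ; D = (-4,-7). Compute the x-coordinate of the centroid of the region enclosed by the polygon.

Apply the shoelace formula. First the cross-terms c_i = x_i·y_{i+1} − x_{i+1}·y_i:
  -12, -18, 120, 115  ⇒  2A = 205, A = 102.5.
Then Σ (x_i + x_{i+1})·c_i = -765, so x̄ = -765 / (6·102.5) = -51/41.

-51/41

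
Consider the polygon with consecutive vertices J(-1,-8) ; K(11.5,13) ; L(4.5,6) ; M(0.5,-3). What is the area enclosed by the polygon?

33

Σ = (79) + (10.5) + (-16.5) + (-7) = 66
Area = |Σ|/2 = 33.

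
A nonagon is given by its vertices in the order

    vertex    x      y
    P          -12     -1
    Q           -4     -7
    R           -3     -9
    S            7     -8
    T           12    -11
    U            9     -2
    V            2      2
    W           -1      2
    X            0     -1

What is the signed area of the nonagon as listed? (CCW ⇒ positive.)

Apply the surveyor's formula: 2A = Σ (x_i·y_{i+1} − x_{i+1}·y_i), indices taken mod 9.
Σ = (80) + (15) + (87) + (19) + (75) + (22) + (6) + (1) + (-12) = 293
Signed area = Σ/2 = 146.5 (positive ⇒ counter-clockwise traversal).

146.5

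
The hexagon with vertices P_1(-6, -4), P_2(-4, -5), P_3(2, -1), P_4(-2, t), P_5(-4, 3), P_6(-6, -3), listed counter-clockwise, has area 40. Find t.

Write out the shoelace sum; only the two edges meeting at P_4 involve t:
2·Area = [(2·t − (-2)·(-1)) + ((-2)·3 − (-4)·t)] + 64
       = 6·t + 56 = 80
⇒ t = 4.

4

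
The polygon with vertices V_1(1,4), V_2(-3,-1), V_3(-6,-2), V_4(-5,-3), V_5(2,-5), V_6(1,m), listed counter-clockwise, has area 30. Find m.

Write out the shoelace sum; only the two edges meeting at V_6 involve m:
2·Area = [(2·m − 1·(-5)) + (1·4 − 1·m)] + 50
       = 1·m + 59 = 60
⇒ m = 1.

1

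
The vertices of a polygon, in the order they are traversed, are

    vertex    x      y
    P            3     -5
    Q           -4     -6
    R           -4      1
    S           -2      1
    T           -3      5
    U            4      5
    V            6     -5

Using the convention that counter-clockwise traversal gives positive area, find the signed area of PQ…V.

Apply the shoelace formula: 2A = Σ (x_i·y_{i+1} − x_{i+1}·y_i), indices taken mod 7.
P→Q: (3)(-6) − (-4)(-5) = -38
Q→R: (-4)(1) − (-4)(-6) = -28
R→S: (-4)(1) − (-2)(1) = -2
S→T: (-2)(5) − (-3)(1) = -7
T→U: (-3)(5) − (4)(5) = -35
U→V: (4)(-5) − (6)(5) = -50
V→P: (6)(-5) − (3)(-5) = -15
Σ = -175
Signed area = Σ/2 = -87.5 (negative ⇒ clockwise traversal).

-87.5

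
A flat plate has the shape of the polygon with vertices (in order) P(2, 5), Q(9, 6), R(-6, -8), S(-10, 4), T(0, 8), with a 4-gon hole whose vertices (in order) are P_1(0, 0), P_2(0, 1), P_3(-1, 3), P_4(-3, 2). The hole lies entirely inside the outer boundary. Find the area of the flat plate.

Outer boundary:
Σ = (-33) + (-36) + (-104) + (-80) + (-16) = -269
Area = |Σ|/2 = 134.5.
Hole:
Apply the surveyor's formula: 2A = Σ (x_i·y_{i+1} − x_{i+1}·y_i), indices taken mod 4.
Cross-terms: 0, 1, 7, 0  ⇒  Σ = 8
Area = |Σ|/2 = 4.
Net area = 134.5 − 4 = 130.5.

130.5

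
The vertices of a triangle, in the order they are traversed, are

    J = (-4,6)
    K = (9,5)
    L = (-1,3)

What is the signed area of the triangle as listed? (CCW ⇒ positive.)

-18

Σ = (-74) + (32) + (6) = -36
Signed area = Σ/2 = -18 (negative ⇒ clockwise traversal).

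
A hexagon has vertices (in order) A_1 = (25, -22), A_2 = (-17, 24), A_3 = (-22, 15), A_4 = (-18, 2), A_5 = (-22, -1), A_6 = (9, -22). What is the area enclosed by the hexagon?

Σ = (226) + (273) + (226) + (62) + (493) + (352) = 1632
Area = |Σ|/2 = 816.

816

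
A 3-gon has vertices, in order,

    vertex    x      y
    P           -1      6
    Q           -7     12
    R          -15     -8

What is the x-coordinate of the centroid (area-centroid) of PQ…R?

-23/3

Apply Gauss's area formula. First the cross-terms c_i = x_i·y_{i+1} − x_{i+1}·y_i:
  30, 236, -98  ⇒  2A = 168, A = 84.
Then Σ (x_i + x_{i+1})·c_i = -3864, so x̄ = -3864 / (6·84) = -23/3.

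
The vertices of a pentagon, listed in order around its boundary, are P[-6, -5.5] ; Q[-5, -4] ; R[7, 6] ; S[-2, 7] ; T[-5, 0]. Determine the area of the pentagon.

59

Apply the shoelace formula: 2A = Σ (x_i·y_{i+1} − x_{i+1}·y_i), indices taken mod 5.
Σ = (-3.5) + (-2) + (61) + (35) + (27.5) = 118
Area = |Σ|/2 = 59.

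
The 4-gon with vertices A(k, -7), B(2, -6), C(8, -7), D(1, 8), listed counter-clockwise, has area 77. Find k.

The doubled signed area Σ (x_i y_{i+1} − x_{i+1} y_i) is linear in k.
With k=0 it equals 112; the coefficient of k is -14 (from the two edges through A).
So -14·k + 112 = 2·77 = 154 ⇒ k = -3.

-3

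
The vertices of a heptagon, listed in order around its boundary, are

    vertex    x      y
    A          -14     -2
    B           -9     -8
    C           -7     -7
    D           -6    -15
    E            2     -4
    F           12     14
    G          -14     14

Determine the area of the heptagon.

441

Apply Gauss's area formula: 2A = Σ (x_i·y_{i+1} − x_{i+1}·y_i), indices taken mod 7.
Σ = (94) + (7) + (63) + (54) + (76) + (364) + (224) = 882
Area = |Σ|/2 = 441.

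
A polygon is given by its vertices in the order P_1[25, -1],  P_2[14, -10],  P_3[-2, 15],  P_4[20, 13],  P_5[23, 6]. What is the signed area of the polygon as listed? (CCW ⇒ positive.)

Apply the shoelace formula: 2A = Σ (x_i·y_{i+1} − x_{i+1}·y_i), indices taken mod 5.
Σ = (-236) + (190) + (-326) + (-179) + (-173) = -724
Signed area = Σ/2 = -362 (negative ⇒ clockwise traversal).

-362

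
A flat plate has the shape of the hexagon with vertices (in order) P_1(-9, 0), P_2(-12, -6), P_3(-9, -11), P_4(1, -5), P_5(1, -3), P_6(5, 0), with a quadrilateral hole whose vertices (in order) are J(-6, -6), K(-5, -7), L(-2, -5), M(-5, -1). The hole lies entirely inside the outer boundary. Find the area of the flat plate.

Outer boundary:
Apply the shoelace (surveyor's) formula: 2A = Σ (x_i·y_{i+1} − x_{i+1}·y_i), indices taken mod 6.
P_1→P_2: (-9)(-6) − (-12)(0) = 54
P_2→P_3: (-12)(-11) − (-9)(-6) = 78
P_3→P_4: (-9)(-5) − (1)(-11) = 56
P_4→P_5: (1)(-3) − (1)(-5) = 2
P_5→P_6: (1)(0) − (5)(-3) = 15
P_6→P_1: (5)(0) − (-9)(0) = 0
Σ = 205
Area = |Σ|/2 = 102.5.
Hole:
Apply the surveyor's formula: 2A = Σ (x_i·y_{i+1} − x_{i+1}·y_i), indices taken mod 4.
Σ = (12) + (11) + (-23) + (24) = 24
Area = |Σ|/2 = 12.
Net area = 102.5 − 12 = 90.5.

90.5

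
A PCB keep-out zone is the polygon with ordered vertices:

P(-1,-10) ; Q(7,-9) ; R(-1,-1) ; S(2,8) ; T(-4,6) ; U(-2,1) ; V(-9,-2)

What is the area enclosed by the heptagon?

105

P→Q: (-1)(-9) − (7)(-10) = 79
Q→R: (7)(-1) − (-1)(-9) = -16
R→S: (-1)(8) − (2)(-1) = -6
S→T: (2)(6) − (-4)(8) = 44
T→U: (-4)(1) − (-2)(6) = 8
U→V: (-2)(-2) − (-9)(1) = 13
V→P: (-9)(-10) − (-1)(-2) = 88
Σ = 210
Area = |Σ|/2 = 105.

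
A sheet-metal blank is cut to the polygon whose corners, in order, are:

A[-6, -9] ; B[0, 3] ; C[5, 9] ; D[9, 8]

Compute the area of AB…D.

Apply the surveyor's formula: 2A = Σ (x_i·y_{i+1} − x_{i+1}·y_i), indices taken mod 4.
Σ = (-18) + (-15) + (-41) + (-33) = -107
Area = |Σ|/2 = 53.5.

53.5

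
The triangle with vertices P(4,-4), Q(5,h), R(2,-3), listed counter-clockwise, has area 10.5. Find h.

The doubled signed area Σ (x_i y_{i+1} − x_{i+1} y_i) is linear in h.
With h=0 it equals 9; the coefficient of h is 2 (from the two edges through Q).
So 2·h + 9 = 2·10.5 = 21 ⇒ h = 6.

6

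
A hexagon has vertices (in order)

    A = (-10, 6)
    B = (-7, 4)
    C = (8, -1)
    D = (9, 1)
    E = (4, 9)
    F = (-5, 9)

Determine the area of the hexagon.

106

Apply the surveyor's formula: 2A = Σ (x_i·y_{i+1} − x_{i+1}·y_i), indices taken mod 6.
Σ = (2) + (-25) + (17) + (77) + (81) + (60) = 212
Area = |Σ|/2 = 106.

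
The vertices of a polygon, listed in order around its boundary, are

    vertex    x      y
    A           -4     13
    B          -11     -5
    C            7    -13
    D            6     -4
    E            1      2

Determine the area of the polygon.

214

A→B: (-4)(-5) − (-11)(13) = 163
B→C: (-11)(-13) − (7)(-5) = 178
C→D: (7)(-4) − (6)(-13) = 50
D→E: (6)(2) − (1)(-4) = 16
E→A: (1)(13) − (-4)(2) = 21
Σ = 428
Area = |Σ|/2 = 214.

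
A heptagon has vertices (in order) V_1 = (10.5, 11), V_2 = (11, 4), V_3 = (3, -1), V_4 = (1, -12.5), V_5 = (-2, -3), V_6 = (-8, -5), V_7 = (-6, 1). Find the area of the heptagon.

147.5

Apply the surveyor's formula: 2A = Σ (x_i·y_{i+1} − x_{i+1}·y_i), indices taken mod 7.
Cross-terms: -79, -23, -36.5, -28, -14, -38, -76.5  ⇒  Σ = -295
Area = |Σ|/2 = 147.5.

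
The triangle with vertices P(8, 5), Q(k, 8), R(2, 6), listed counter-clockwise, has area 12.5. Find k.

15

Write out the shoelace sum; only the two edges meeting at Q involve k:
2·Area = [(8·8 − k·5) + (k·6 − 2·8)] + -38
       = 1·k + 10 = 25
⇒ k = 15.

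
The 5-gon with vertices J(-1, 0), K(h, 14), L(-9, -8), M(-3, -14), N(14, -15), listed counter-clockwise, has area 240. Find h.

-5

Write out the shoelace sum; only the two edges meeting at K involve h:
2·Area = [((-1)·14 − h·0) + (h·(-8) − (-9)·14)] + 328
       = -8·h + 440 = 480
⇒ h = -5.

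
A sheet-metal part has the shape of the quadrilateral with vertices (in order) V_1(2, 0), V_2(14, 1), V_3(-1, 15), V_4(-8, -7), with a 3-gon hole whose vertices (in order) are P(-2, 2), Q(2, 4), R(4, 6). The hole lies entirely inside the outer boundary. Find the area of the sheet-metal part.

175

Outer boundary:
Apply Gauss's area formula: 2A = Σ (x_i·y_{i+1} − x_{i+1}·y_i), indices taken mod 4.
Σ = (2) + (211) + (127) + (14) = 354
Area = |Σ|/2 = 177.
Hole:
Cross-terms: -12, -4, 20  ⇒  Σ = 4
Area = |Σ|/2 = 2.
Net area = 177 − 2 = 175.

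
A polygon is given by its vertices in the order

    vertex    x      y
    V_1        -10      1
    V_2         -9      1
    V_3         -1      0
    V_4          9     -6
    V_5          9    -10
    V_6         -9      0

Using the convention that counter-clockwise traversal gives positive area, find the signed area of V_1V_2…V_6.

Apply the surveyor's formula: 2A = Σ (x_i·y_{i+1} − x_{i+1}·y_i), indices taken mod 6.
Σ = (-1) + (1) + (6) + (-36) + (-90) + (-9) = -129
Signed area = Σ/2 = -64.5 (negative ⇒ clockwise traversal).

-64.5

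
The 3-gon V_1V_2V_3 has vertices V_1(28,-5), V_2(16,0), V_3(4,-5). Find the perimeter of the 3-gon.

|V_1V_2| = √((-12)² + (5)²) = √169 = 13
|V_2V_3| = √((-12)² + (-5)²) = √169 = 13
|V_3V_1| = √((24)² + (0)²) = √576 = 24
Perimeter = 13 + 13 + 24 = 50.

50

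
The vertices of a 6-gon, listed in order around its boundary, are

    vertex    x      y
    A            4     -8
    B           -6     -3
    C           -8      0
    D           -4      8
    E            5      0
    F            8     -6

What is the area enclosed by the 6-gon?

Apply Gauss's area formula: 2A = Σ (x_i·y_{i+1} − x_{i+1}·y_i), indices taken mod 6.
Σ = (-60) + (-24) + (-64) + (-40) + (-30) + (-40) = -258
Area = |Σ|/2 = 129.

129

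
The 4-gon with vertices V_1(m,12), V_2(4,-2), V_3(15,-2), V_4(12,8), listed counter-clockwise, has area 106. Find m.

5

The doubled signed area Σ (x_i y_{i+1} − x_{i+1} y_i) is linear in m.
With m=0 it equals 262; the coefficient of m is -10 (from the two edges through V_1).
So -10·m + 262 = 2·106 = 212 ⇒ m = 5.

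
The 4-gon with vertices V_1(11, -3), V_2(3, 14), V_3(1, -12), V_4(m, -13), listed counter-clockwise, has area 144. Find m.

Write out the shoelace sum; only the two edges meeting at V_4 involve m:
2·Area = [(1·(-13) − m·(-12)) + (m·(-3) − 11·(-13))] + 113
       = 9·m + 243 = 288
⇒ m = 5.

5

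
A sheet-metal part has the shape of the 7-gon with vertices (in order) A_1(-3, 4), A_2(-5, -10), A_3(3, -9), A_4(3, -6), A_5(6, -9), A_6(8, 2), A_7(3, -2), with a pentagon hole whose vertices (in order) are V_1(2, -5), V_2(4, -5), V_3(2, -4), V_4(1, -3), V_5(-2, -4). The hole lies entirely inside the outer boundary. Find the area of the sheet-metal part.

100.5

Outer boundary:
Cross-terms: 50, 75, 9, 9, 84, -22, 6  ⇒  Σ = 211
Area = |Σ|/2 = 105.5.
Hole:
Σ = (10) + (-6) + (-2) + (-10) + (18) = 10
Area = |Σ|/2 = 5.
Net area = 105.5 − 5 = 100.5.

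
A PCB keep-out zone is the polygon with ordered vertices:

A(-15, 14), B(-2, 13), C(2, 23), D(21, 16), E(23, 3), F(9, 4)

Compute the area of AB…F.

Cross-terms: -167, -72, -451, -305, 65, 186  ⇒  Σ = -744
Area = |Σ|/2 = 372.

372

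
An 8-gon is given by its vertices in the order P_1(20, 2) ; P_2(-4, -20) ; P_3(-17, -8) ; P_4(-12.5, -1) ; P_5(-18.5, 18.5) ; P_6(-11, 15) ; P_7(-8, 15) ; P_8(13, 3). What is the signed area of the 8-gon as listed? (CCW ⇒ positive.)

-702.375

Σ = (-392) + (-308) + (-83) + (-249.75) + (-74) + (-45) + (-219) + (-34) = -1404.75
Signed area = Σ/2 = -702.375 (negative ⇒ clockwise traversal).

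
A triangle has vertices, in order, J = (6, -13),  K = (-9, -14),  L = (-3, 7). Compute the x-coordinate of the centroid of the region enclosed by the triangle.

Apply Gauss's area formula. First the cross-terms c_i = x_i·y_{i+1} − x_{i+1}·y_i:
  -201, -105, -3  ⇒  2A = -309, A = -154.5.
Then Σ (x_i + x_{i+1})·c_i = 1854, so x̄ = 1854 / (6·(-154.5)) = -2.

-2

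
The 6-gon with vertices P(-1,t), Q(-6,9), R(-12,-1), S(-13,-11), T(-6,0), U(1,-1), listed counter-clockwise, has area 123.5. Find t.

The doubled signed area Σ (x_i y_{i+1} − x_{i+1} y_i) is linear in t.
With t=0 it equals 163; the coefficient of t is 7 (from the two edges through P).
So 7·t + 163 = 2·123.5 = 247 ⇒ t = 12.

12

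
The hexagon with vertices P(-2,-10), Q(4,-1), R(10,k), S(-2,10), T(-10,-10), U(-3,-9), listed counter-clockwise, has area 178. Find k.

2

Write out the shoelace sum; only the two edges meeting at R involve k:
2·Area = [(4·k − 10·(-1)) + (10·10 − (-2)·k)] + 234
       = 6·k + 344 = 356
⇒ k = 2.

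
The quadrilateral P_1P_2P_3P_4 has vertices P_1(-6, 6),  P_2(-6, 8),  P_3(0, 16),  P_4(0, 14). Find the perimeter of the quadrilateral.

24

|P_1P_2| = √((0)² + (2)²) = √4 = 2
|P_2P_3| = √((6)² + (8)²) = √100 = 10
|P_3P_4| = √((0)² + (-2)²) = √4 = 2
|P_4P_1| = √((-6)² + (-8)²) = √100 = 10
Perimeter = 2 + 10 + 2 + 10 = 24.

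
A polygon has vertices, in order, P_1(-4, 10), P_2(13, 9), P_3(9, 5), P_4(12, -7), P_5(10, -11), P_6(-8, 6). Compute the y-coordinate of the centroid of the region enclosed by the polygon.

84/41

Apply the surveyor's formula. First the cross-terms c_i = x_i·y_{i+1} − x_{i+1}·y_i:
  -166, -16, -123, -62, -28, -56  ⇒  2A = -451, A = -225.5.
Then Σ (y_i + y_{i+1})·c_i = -2772, so ȳ = -2772 / (6·(-225.5)) = 84/41.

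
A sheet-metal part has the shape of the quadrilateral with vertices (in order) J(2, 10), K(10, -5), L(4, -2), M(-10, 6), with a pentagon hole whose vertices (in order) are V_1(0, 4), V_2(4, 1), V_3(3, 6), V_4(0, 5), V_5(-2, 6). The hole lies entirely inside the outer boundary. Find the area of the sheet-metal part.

98

Outer boundary:
Σ = (-110) + (0) + (4) + (-112) = -218
Area = |Σ|/2 = 109.
Hole:
Apply the surveyor's formula: 2A = Σ (x_i·y_{i+1} − x_{i+1}·y_i), indices taken mod 5.
V_1→V_2: (0)(1) − (4)(4) = -16
V_2→V_3: (4)(6) − (3)(1) = 21
V_3→V_4: (3)(5) − (0)(6) = 15
V_4→V_5: (0)(6) − (-2)(5) = 10
V_5→V_1: (-2)(4) − (0)(6) = -8
Σ = 22
Area = |Σ|/2 = 11.
Net area = 109 − 11 = 98.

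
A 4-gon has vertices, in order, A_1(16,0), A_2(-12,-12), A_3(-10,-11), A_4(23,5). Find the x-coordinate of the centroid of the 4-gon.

1513/171

Apply Gauss's area formula. First the cross-terms c_i = x_i·y_{i+1} − x_{i+1}·y_i:
  -192, 12, 203, -80  ⇒  2A = -57, A = -28.5.
Then Σ (x_i + x_{i+1})·c_i = -1513, so x̄ = -1513 / (6·(-28.5)) = 1513/171.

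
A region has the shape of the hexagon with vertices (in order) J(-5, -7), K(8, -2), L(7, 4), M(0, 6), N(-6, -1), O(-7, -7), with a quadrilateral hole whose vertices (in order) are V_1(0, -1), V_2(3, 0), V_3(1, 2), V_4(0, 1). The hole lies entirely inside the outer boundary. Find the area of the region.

114.5

Outer boundary:
Apply the surveyor's formula: 2A = Σ (x_i·y_{i+1} − x_{i+1}·y_i), indices taken mod 6.
J→K: (-5)(-2) − (8)(-7) = 66
K→L: (8)(4) − (7)(-2) = 46
L→M: (7)(6) − (0)(4) = 42
M→N: (0)(-1) − (-6)(6) = 36
N→O: (-6)(-7) − (-7)(-1) = 35
O→J: (-7)(-7) − (-5)(-7) = 14
Σ = 239
Area = |Σ|/2 = 119.5.
Hole:
Apply Gauss's area formula: 2A = Σ (x_i·y_{i+1} − x_{i+1}·y_i), indices taken mod 4.
Σ = (3) + (6) + (1) + (0) = 10
Area = |Σ|/2 = 5.
Net area = 119.5 − 5 = 114.5.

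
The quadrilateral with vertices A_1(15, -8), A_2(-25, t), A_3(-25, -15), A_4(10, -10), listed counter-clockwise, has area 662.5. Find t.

The doubled signed area Σ (x_i y_{i+1} − x_{i+1} y_i) is linear in t.
With t=0 it equals 645; the coefficient of t is 40 (from the two edges through A_2).
So 40·t + 645 = 2·662.5 = 1325 ⇒ t = 17.

17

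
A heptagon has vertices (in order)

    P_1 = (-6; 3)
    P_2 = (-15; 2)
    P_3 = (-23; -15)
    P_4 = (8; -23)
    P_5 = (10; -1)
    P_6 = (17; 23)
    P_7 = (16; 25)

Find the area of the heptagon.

838.5

Apply the shoelace formula: 2A = Σ (x_i·y_{i+1} − x_{i+1}·y_i), indices taken mod 7.
Σ = (33) + (271) + (649) + (222) + (247) + (57) + (198) = 1677
Area = |Σ|/2 = 838.5.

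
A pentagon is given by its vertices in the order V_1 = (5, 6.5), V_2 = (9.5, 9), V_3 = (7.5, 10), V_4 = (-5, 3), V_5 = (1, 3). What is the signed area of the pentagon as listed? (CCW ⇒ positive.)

28.375

Apply the surveyor's formula: 2A = Σ (x_i·y_{i+1} − x_{i+1}·y_i), indices taken mod 5.
V_1→V_2: (5)(9) − (9.5)(6.5) = -16.75
V_2→V_3: (9.5)(10) − (7.5)(9) = 27.5
V_3→V_4: (7.5)(3) − (-5)(10) = 72.5
V_4→V_5: (-5)(3) − (1)(3) = -18
V_5→V_1: (1)(6.5) − (5)(3) = -8.5
Σ = 56.75
Signed area = Σ/2 = 28.375 (positive ⇒ counter-clockwise traversal).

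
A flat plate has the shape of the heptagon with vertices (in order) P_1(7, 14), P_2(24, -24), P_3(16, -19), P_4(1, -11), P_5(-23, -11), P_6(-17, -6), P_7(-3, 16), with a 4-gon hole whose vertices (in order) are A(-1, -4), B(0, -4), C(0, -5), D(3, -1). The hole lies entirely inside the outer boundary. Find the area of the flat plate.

Outer boundary:
Apply Gauss's area formula: 2A = Σ (x_i·y_{i+1} − x_{i+1}·y_i), indices taken mod 7.
Σ = (-504) + (-72) + (-157) + (-264) + (-49) + (-290) + (-154) = -1490
Area = |Σ|/2 = 745.
Hole:
A→B: (-1)(-4) − (0)(-4) = 4
B→C: (0)(-5) − (0)(-4) = 0
C→D: (0)(-1) − (3)(-5) = 15
D→A: (3)(-4) − (-1)(-1) = -13
Σ = 6
Area = |Σ|/2 = 3.
Net area = 745 − 3 = 742.

742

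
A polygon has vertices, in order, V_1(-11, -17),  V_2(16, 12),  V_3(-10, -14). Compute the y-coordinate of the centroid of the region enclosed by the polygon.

Apply the surveyor's formula. First the cross-terms c_i = x_i·y_{i+1} − x_{i+1}·y_i:
  140, -104, 16  ⇒  2A = 52, A = 26.
Then Σ (y_i + y_{i+1})·c_i = -988, so ȳ = -988 / (6·26) = -19/3.

-19/3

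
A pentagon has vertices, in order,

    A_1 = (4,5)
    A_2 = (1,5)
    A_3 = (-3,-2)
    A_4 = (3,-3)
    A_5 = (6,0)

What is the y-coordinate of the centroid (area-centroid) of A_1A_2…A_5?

10/13

Apply Gauss's area formula. First the cross-terms c_i = x_i·y_{i+1} − x_{i+1}·y_i:
  15, 13, 15, 18, 30  ⇒  2A = 91, A = 45.5.
Then Σ (y_i + y_{i+1})·c_i = 210, so ȳ = 210 / (6·45.5) = 10/13.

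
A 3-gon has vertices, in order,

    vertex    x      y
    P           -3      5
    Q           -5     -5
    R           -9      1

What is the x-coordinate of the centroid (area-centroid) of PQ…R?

-17/3

Apply the shoelace formula. First the cross-terms c_i = x_i·y_{i+1} − x_{i+1}·y_i:
  40, -50, -42  ⇒  2A = -52, A = -26.
Then Σ (x_i + x_{i+1})·c_i = 884, so x̄ = 884 / (6·(-26)) = -17/3.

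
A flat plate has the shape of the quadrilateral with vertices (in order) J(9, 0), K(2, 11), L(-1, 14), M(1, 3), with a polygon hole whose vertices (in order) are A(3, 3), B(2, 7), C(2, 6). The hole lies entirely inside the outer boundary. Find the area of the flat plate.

Outer boundary:
Apply the shoelace (surveyor's) formula: 2A = Σ (x_i·y_{i+1} − x_{i+1}·y_i), indices taken mod 4.
Σ = (99) + (39) + (-17) + (-27) = 94
Area = |Σ|/2 = 47.
Hole:
Apply the surveyor's formula: 2A = Σ (x_i·y_{i+1} − x_{i+1}·y_i), indices taken mod 3.
A→B: (3)(7) − (2)(3) = 15
B→C: (2)(6) − (2)(7) = -2
C→A: (2)(3) − (3)(6) = -12
Σ = 1
Area = |Σ|/2 = 0.5.
Net area = 47 − 0.5 = 46.5.

46.5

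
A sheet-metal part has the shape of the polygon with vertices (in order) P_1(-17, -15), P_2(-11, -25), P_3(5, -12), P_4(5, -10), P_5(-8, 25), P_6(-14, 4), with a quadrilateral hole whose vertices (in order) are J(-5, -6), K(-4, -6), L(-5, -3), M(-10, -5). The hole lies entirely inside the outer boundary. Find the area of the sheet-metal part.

Outer boundary:
P_1→P_2: (-17)(-25) − (-11)(-15) = 260
P_2→P_3: (-11)(-12) − (5)(-25) = 257
P_3→P_4: (5)(-10) − (5)(-12) = 10
P_4→P_5: (5)(25) − (-8)(-10) = 45
P_5→P_6: (-8)(4) − (-14)(25) = 318
P_6→P_1: (-14)(-15) − (-17)(4) = 278
Σ = 1168
Area = |Σ|/2 = 584.
Hole:
Apply the shoelace (surveyor's) formula: 2A = Σ (x_i·y_{i+1} − x_{i+1}·y_i), indices taken mod 4.
Cross-terms: 6, -18, -5, 35  ⇒  Σ = 18
Area = |Σ|/2 = 9.
Net area = 584 − 9 = 575.

575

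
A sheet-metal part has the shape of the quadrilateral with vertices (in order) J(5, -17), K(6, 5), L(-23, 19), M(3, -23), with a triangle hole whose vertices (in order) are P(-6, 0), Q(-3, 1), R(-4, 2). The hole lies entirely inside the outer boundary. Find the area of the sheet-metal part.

Outer boundary:
Cross-terms: 127, 229, 472, 64  ⇒  Σ = 892
Area = |Σ|/2 = 446.
Hole:
Apply the shoelace (surveyor's) formula: 2A = Σ (x_i·y_{i+1} − x_{i+1}·y_i), indices taken mod 3.
Cross-terms: -6, -2, 12  ⇒  Σ = 4
Area = |Σ|/2 = 2.
Net area = 446 − 2 = 444.

444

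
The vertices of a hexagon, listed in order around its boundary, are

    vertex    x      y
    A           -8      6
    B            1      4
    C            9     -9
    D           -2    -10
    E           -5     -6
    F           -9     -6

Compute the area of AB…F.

Apply Gauss's area formula: 2A = Σ (x_i·y_{i+1} − x_{i+1}·y_i), indices taken mod 6.
Cross-terms: -38, -45, -108, -38, -24, -102  ⇒  Σ = -355
Area = |Σ|/2 = 177.5.

177.5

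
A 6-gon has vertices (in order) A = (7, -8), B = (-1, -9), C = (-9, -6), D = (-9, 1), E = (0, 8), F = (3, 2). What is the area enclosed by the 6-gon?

171.5

Cross-terms: -71, -75, -63, -72, -24, -38  ⇒  Σ = -343
Area = |Σ|/2 = 171.5.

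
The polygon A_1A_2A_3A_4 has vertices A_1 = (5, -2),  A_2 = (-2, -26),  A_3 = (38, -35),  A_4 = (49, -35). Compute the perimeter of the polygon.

|A_1A_2| = √((-7)² + (-24)²) = √625 = 25
|A_2A_3| = √((40)² + (-9)²) = √1681 = 41
|A_3A_4| = √((11)² + (0)²) = √121 = 11
|A_4A_1| = √((-44)² + (33)²) = √3025 = 55
Perimeter = 25 + 41 + 11 + 55 = 132.

132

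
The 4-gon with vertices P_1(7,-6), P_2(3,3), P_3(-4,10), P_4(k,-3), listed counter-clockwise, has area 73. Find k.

The doubled signed area Σ (x_i y_{i+1} − x_{i+1} y_i) is linear in k.
With k=0 it equals 114; the coefficient of k is -16 (from the two edges through P_4).
So -16·k + 114 = 2·73 = 146 ⇒ k = -2.

-2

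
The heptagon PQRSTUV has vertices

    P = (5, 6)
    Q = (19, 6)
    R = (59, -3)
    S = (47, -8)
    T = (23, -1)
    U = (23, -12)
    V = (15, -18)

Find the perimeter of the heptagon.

|PQ| = √((14)² + (0)²) = √196 = 14
|QR| = √((40)² + (-9)²) = √1681 = 41
|RS| = √((-12)² + (-5)²) = √169 = 13
|ST| = √((-24)² + (7)²) = √625 = 25
|TU| = √((0)² + (-11)²) = √121 = 11
|UV| = √((-8)² + (-6)²) = √100 = 10
|VP| = √((-10)² + (24)²) = √676 = 26
Perimeter = 14 + 41 + 13 + 25 + 11 + 10 + 26 = 140.

140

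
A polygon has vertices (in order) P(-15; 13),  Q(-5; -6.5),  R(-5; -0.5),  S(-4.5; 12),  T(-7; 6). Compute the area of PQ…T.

Σ = (162.5) + (-30) + (-62.25) + (57) + (-1) = 126.25
Area = |Σ|/2 = 63.125.

63.125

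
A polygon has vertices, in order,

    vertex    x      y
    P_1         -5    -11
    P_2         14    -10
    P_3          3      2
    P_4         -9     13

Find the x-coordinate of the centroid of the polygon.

Apply Gauss's area formula. First the cross-terms c_i = x_i·y_{i+1} − x_{i+1}·y_i:
  204, 58, 57, 164  ⇒  2A = 483, A = 241.5.
Then Σ (x_i + x_{i+1})·c_i = 184, so x̄ = 184 / (6·241.5) = 8/63.

8/63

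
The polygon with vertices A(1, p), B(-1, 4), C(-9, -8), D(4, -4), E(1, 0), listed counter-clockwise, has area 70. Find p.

Write out the shoelace sum; only the two edges meeting at A involve p:
2·Area = [(1·p − 1·0) + (1·4 − (-1)·p)] + 116
       = 2·p + 120 = 140
⇒ p = 10.

10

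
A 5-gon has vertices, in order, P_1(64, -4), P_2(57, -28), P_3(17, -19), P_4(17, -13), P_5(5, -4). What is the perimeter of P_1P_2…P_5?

|P_1P_2| = √((-7)² + (-24)²) = √625 = 25
|P_2P_3| = √((-40)² + (9)²) = √1681 = 41
|P_3P_4| = √((0)² + (6)²) = √36 = 6
|P_4P_5| = √((-12)² + (9)²) = √225 = 15
|P_5P_1| = √((59)² + (0)²) = √3481 = 59
Perimeter = 25 + 41 + 6 + 15 + 59 = 146.

146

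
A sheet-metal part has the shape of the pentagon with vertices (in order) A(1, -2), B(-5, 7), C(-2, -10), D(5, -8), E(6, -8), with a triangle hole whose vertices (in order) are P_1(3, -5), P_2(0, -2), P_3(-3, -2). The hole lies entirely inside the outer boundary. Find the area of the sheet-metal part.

61

Outer boundary:
Apply the shoelace formula: 2A = Σ (x_i·y_{i+1} − x_{i+1}·y_i), indices taken mod 5.
A→B: (1)(7) − (-5)(-2) = -3
B→C: (-5)(-10) − (-2)(7) = 64
C→D: (-2)(-8) − (5)(-10) = 66
D→E: (5)(-8) − (6)(-8) = 8
E→A: (6)(-2) − (1)(-8) = -4
Σ = 131
Area = |Σ|/2 = 65.5.
Hole:
Σ = (-6) + (-6) + (21) = 9
Area = |Σ|/2 = 4.5.
Net area = 65.5 − 4.5 = 61.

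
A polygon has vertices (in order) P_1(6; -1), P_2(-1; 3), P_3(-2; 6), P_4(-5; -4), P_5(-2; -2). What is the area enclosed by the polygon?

35.5

Apply the shoelace formula: 2A = Σ (x_i·y_{i+1} − x_{i+1}·y_i), indices taken mod 5.
Σ = (17) + (0) + (38) + (2) + (14) = 71
Area = |Σ|/2 = 35.5.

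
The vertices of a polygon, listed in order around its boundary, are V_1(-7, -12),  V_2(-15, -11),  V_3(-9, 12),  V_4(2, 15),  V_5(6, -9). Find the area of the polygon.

392

Σ = (-103) + (-279) + (-159) + (-108) + (-135) = -784
Area = |Σ|/2 = 392.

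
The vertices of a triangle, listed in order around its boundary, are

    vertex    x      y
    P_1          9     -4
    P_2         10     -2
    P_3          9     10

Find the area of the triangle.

Apply the surveyor's formula: 2A = Σ (x_i·y_{i+1} − x_{i+1}·y_i), indices taken mod 3.
Cross-terms: 22, 118, -126  ⇒  Σ = 14
Area = |Σ|/2 = 7.

7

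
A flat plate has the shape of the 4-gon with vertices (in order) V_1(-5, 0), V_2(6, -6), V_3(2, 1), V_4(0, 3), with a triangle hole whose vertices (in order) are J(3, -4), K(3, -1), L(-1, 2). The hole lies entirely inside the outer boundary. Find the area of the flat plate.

Outer boundary:
Cross-terms: 30, 18, 6, 15  ⇒  Σ = 69
Area = |Σ|/2 = 34.5.
Hole:
Apply the surveyor's formula: 2A = Σ (x_i·y_{i+1} − x_{i+1}·y_i), indices taken mod 3.
Σ = (9) + (5) + (-2) = 12
Area = |Σ|/2 = 6.
Net area = 34.5 − 6 = 28.5.

28.5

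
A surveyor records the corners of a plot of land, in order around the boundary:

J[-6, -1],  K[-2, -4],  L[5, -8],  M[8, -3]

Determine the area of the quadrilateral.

40.5

Apply the shoelace (surveyor's) formula: 2A = Σ (x_i·y_{i+1} − x_{i+1}·y_i), indices taken mod 4.
J→K: (-6)(-4) − (-2)(-1) = 22
K→L: (-2)(-8) − (5)(-4) = 36
L→M: (5)(-3) − (8)(-8) = 49
M→J: (8)(-1) − (-6)(-3) = -26
Σ = 81
Area = |Σ|/2 = 40.5.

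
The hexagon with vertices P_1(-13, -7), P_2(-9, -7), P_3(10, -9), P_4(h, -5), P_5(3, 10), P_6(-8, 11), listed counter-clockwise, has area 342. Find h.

The doubled signed area Σ (x_i y_{i+1} − x_{i+1} y_i) is linear in h.
With h=0 it equals 456; the coefficient of h is 19 (from the two edges through P_4).
So 19·h + 456 = 2·342 = 684 ⇒ h = 12.

12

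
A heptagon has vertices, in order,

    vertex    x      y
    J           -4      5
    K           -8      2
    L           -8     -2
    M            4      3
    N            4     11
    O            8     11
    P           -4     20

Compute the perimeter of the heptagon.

|JK| = √((-4)² + (-3)²) = √25 = 5
|KL| = √((0)² + (-4)²) = √16 = 4
|LM| = √((12)² + (5)²) = √169 = 13
|MN| = √((0)² + (8)²) = √64 = 8
|NO| = √((4)² + (0)²) = √16 = 4
|OP| = √((-12)² + (9)²) = √225 = 15
|PJ| = √((0)² + (-15)²) = √225 = 15
Perimeter = 5 + 4 + 13 + 8 + 4 + 15 + 15 = 64.

64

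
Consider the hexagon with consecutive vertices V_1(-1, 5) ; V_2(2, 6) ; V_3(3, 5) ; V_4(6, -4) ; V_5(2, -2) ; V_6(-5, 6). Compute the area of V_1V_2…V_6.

43.5

Σ = (-16) + (-8) + (-42) + (-4) + (2) + (-19) = -87
Area = |Σ|/2 = 43.5.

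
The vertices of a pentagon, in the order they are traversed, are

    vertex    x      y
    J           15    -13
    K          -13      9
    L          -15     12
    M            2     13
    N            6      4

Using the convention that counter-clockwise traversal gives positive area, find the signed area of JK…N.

Apply the shoelace formula: 2A = Σ (x_i·y_{i+1} − x_{i+1}·y_i), indices taken mod 5.
Σ = (-34) + (-21) + (-219) + (-70) + (-138) = -482
Signed area = Σ/2 = -241 (negative ⇒ clockwise traversal).

-241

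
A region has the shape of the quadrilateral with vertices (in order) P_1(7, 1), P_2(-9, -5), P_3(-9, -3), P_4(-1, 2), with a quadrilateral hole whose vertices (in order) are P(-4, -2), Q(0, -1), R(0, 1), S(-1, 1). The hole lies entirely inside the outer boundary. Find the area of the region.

34.5

Outer boundary:
Apply the surveyor's formula: 2A = Σ (x_i·y_{i+1} − x_{i+1}·y_i), indices taken mod 4.
P_1→P_2: (7)(-5) − (-9)(1) = -26
P_2→P_3: (-9)(-3) − (-9)(-5) = -18
P_3→P_4: (-9)(2) − (-1)(-3) = -21
P_4→P_1: (-1)(1) − (7)(2) = -15
Σ = -80
Area = |Σ|/2 = 40.
Hole:
Apply the shoelace formula: 2A = Σ (x_i·y_{i+1} − x_{i+1}·y_i), indices taken mod 4.
Σ = (4) + (0) + (1) + (6) = 11
Area = |Σ|/2 = 5.5.
Net area = 40 − 5.5 = 34.5.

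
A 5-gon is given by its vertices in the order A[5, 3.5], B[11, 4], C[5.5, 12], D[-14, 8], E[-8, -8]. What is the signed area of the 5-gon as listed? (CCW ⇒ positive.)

245.75

Σ = (-18.5) + (110) + (212) + (176) + (12) = 491.5
Signed area = Σ/2 = 245.75 (positive ⇒ counter-clockwise traversal).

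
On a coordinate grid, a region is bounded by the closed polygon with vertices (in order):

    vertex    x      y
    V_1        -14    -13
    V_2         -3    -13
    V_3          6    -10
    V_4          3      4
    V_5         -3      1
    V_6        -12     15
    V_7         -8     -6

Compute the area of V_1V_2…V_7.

249.5

Cross-terms: 143, 108, 54, 15, -33, 192, 20  ⇒  Σ = 499
Area = |Σ|/2 = 249.5.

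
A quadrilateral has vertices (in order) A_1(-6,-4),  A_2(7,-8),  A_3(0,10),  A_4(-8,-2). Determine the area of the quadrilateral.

Apply Gauss's area formula: 2A = Σ (x_i·y_{i+1} − x_{i+1}·y_i), indices taken mod 4.
Cross-terms: 76, 70, 80, 20  ⇒  Σ = 246
Area = |Σ|/2 = 123.

123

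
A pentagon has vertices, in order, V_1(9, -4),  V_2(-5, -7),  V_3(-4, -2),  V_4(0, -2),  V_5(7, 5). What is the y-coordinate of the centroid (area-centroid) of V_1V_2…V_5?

Apply the shoelace (surveyor's) formula. First the cross-terms c_i = x_i·y_{i+1} − x_{i+1}·y_i:
  -83, -18, 8, 14, -73  ⇒  2A = -152, A = -76.
Then Σ (y_i + y_{i+1})·c_i = 1012, so ȳ = 1012 / (6·(-76)) = -253/114.

-253/114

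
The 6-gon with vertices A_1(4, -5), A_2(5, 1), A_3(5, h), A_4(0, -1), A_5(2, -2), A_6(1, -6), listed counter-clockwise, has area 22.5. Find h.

Write out the shoelace sum; only the two edges meeting at A_3 involve h:
2·Area = [(5·h − 5·1) + (5·(-1) − 0·h)] + 40
       = 5·h + 30 = 45
⇒ h = 3.

3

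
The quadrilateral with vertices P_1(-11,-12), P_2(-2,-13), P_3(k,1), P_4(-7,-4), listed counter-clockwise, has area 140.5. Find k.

13

Write out the shoelace sum; only the two edges meeting at P_3 involve k:
2·Area = [((-2)·1 − k·(-13)) + (k·(-4) − (-7)·1)] + 159
       = 9·k + 164 = 281
⇒ k = 13.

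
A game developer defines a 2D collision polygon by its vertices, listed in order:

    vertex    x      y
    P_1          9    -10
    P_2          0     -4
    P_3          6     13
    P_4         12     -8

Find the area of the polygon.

Apply Gauss's area formula: 2A = Σ (x_i·y_{i+1} − x_{i+1}·y_i), indices taken mod 4.
P_1→P_2: (9)(-4) − (0)(-10) = -36
P_2→P_3: (0)(13) − (6)(-4) = 24
P_3→P_4: (6)(-8) − (12)(13) = -204
P_4→P_1: (12)(-10) − (9)(-8) = -48
Σ = -264
Area = |Σ|/2 = 132.

132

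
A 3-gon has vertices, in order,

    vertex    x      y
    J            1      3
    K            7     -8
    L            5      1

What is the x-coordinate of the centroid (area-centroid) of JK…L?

13/3

Apply the shoelace formula. First the cross-terms c_i = x_i·y_{i+1} − x_{i+1}·y_i:
  -29, 47, 14  ⇒  2A = 32, A = 16.
Then Σ (x_i + x_{i+1})·c_i = 416, so x̄ = 416 / (6·16) = 13/3.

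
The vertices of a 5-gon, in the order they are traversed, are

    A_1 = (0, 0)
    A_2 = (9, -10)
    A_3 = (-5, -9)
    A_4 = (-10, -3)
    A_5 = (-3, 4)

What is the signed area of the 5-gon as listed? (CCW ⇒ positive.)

Apply Gauss's area formula: 2A = Σ (x_i·y_{i+1} − x_{i+1}·y_i), indices taken mod 5.
A_1→A_2: (0)(-10) − (9)(0) = 0
A_2→A_3: (9)(-9) − (-5)(-10) = -131
A_3→A_4: (-5)(-3) − (-10)(-9) = -75
A_4→A_5: (-10)(4) − (-3)(-3) = -49
A_5→A_1: (-3)(0) − (0)(4) = 0
Σ = -255
Signed area = Σ/2 = -127.5 (negative ⇒ clockwise traversal).

-127.5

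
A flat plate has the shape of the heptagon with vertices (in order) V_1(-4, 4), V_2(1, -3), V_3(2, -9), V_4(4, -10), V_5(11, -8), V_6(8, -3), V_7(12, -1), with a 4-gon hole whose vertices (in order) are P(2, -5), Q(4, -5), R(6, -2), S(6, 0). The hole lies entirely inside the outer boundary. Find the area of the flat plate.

Outer boundary:
Σ = (8) + (-3) + (16) + (78) + (31) + (28) + (44) = 202
Area = |Σ|/2 = 101.
Hole:
Apply Gauss's area formula: 2A = Σ (x_i·y_{i+1} − x_{i+1}·y_i), indices taken mod 4.
Σ = (10) + (22) + (12) + (-30) = 14
Area = |Σ|/2 = 7.
Net area = 101 − 7 = 94.

94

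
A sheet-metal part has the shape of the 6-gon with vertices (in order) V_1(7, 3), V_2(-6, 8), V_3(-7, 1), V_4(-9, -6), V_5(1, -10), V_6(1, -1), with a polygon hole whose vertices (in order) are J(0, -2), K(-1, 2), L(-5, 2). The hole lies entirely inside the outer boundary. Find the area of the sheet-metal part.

Outer boundary:
Apply the shoelace formula: 2A = Σ (x_i·y_{i+1} − x_{i+1}·y_i), indices taken mod 6.
Σ = (74) + (50) + (51) + (96) + (9) + (10) = 290
Area = |Σ|/2 = 145.
Hole:
Σ = (-2) + (8) + (10) = 16
Area = |Σ|/2 = 8.
Net area = 145 − 8 = 137.

137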